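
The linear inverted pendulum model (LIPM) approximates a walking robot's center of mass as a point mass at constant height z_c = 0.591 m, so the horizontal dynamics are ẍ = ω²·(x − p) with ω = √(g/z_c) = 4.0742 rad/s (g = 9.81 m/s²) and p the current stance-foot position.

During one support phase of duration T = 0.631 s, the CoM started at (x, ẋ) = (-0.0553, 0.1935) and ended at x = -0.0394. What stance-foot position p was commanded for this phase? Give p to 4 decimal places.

p = -0.0028

ωT = 4.0742·0.631 = 2.570820; cosh(ωT) = 6.576509, sinh(ωT) = 6.500036
x(T) = p + (x₀−p)·cosh(ωT) + (ẋ₀/ω)·sinh(ωT) ⇒ p·(1 − cosh) = x(T) − x₀·cosh − (ẋ₀/ω)·sinh
numerator   = -0.0394 − (-0.0553)·6.576509 − (0.1935/4.0742)·6.500036 = 0.015568
denominator = 1 − 6.576509 = -5.576509
p = 0.015568 / -5.576509 = -0.0028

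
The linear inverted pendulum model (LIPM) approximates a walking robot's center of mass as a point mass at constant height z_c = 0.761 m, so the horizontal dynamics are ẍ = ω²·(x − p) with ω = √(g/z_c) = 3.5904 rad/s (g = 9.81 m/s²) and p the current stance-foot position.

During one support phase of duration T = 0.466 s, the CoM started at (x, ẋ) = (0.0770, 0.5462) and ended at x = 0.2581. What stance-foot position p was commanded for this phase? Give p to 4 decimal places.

ωT = 3.5904·0.466 = 1.673126; cosh(ωT) = 2.758231, sinh(ωT) = 2.570571
x(T) = p + (x₀−p)·cosh(ωT) + (ẋ₀/ω)·sinh(ωT) ⇒ p·(1 − cosh) = x(T) − x₀·cosh − (ẋ₀/ω)·sinh
numerator   = 0.2581 − (0.0770)·2.758231 − (0.5462/3.5904)·2.570571 = -0.345339
denominator = 1 − 2.758231 = -1.758231
p = -0.345339 / -1.758231 = 0.1964

p = 0.1964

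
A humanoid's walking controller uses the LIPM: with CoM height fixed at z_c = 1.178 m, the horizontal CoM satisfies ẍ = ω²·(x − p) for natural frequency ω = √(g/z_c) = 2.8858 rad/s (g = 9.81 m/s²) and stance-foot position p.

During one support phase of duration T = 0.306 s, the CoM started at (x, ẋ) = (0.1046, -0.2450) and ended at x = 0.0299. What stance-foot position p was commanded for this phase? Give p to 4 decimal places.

ωT = 2.8858·0.306 = 0.883055; cosh(ωT) = 1.415897, sinh(ωT) = 1.002379
x(T) = p + (x₀−p)·cosh(ωT) + (ẋ₀/ω)·sinh(ωT) ⇒ p·(1 − cosh) = x(T) − x₀·cosh − (ẋ₀/ω)·sinh
numerator   = 0.0299 − (0.1046)·1.415897 − (-0.2450/2.8858)·1.002379 = -0.033102
denominator = 1 − 1.415897 = -0.415897
p = -0.033102 / -0.415897 = 0.0796

p = 0.0796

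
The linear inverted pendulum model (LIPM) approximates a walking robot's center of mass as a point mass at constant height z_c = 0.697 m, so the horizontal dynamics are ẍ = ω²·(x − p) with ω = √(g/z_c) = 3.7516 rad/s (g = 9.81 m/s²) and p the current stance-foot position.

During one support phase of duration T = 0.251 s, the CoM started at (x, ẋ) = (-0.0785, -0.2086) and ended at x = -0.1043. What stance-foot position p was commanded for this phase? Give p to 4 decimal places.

ωT = 3.7516·0.251 = 0.941652; cosh(ωT) = 1.477098, sinh(ωT) = 1.087115
x(T) = p + (x₀−p)·cosh(ωT) + (ẋ₀/ω)·sinh(ωT) ⇒ p·(1 − cosh) = x(T) − x₀·cosh − (ẋ₀/ω)·sinh
numerator   = -0.1043 − (-0.0785)·1.477098 − (-0.2086/3.7516)·1.087115 = 0.072099
denominator = 1 − 1.477098 = -0.477098
p = 0.072099 / -0.477098 = -0.1511

p = -0.1511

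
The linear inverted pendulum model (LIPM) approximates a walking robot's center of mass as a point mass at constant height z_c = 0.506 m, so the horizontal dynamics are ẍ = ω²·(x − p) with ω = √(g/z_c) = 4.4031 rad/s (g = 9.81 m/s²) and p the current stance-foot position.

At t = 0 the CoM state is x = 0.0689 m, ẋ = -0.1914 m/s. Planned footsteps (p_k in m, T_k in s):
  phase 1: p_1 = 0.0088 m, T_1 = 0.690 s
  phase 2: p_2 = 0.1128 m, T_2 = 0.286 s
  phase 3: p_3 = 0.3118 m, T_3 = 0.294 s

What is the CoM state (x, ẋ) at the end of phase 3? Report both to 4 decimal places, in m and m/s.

x = 1.4797, ẋ = 5.4164

phase 1: p=0.0088, T=0.690, ωT=3.038139, cosh=10.457149, sinh=10.409225; start (x,ẋ)=(0.068900, -0.191400) → end (x,ẋ)=(0.184792, 0.753057)
phase 2: p=0.1128, T=0.286, ωT=1.259287, cosh=1.903382, sinh=1.619525; start (x,ẋ)=(0.184792, 0.753057) → end (x,ẋ)=(0.526814, 1.946725)
phase 3: p=0.3118, T=0.294, ωT=1.294511, cosh=1.961622, sinh=1.687590; start (x,ẋ)=(0.526814, 1.946725) → end (x,ẋ)=(1.479704, 5.416429)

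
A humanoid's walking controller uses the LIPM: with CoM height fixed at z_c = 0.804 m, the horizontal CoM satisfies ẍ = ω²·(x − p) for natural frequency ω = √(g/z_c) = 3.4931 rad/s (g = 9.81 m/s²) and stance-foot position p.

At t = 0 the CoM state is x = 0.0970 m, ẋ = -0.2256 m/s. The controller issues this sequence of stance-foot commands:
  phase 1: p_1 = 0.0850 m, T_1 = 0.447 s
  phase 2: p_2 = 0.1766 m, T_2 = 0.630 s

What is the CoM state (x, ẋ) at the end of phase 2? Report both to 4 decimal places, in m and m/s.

x = -1.3727, ẋ = -5.3828

phase 1: p=0.0850, T=0.447, ωT=1.561416, cosh=2.487701, sinh=2.277862; start (x,ẋ)=(0.097000, -0.225600) → end (x,ẋ)=(-0.032262, -0.465744)
phase 2: p=0.1766, T=0.630, ωT=2.200653, cosh=4.570820, sinh=4.460089; start (x,ẋ)=(-0.032262, -0.465744) → end (x,ẋ)=(-1.372746, -5.382805)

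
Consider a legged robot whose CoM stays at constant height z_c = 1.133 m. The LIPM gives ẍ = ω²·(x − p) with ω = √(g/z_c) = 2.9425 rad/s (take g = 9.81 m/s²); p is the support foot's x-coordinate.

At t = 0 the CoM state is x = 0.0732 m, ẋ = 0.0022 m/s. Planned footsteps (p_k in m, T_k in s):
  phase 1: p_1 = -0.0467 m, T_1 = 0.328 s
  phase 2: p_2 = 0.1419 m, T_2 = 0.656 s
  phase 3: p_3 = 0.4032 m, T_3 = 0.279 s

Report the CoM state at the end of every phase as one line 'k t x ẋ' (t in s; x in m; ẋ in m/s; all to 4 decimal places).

1 0.3280 0.1344 0.3992
2 0.9840 0.5730 1.3296
3 1.2630 1.0475 2.2611

phase 1: p=-0.0467, T=0.328, ωT=0.965140, cosh=1.503043, sinh=1.122113; start (x,ẋ)=(0.073200, 0.002200) → end (x,ẋ)=(0.134354, 0.399194)
phase 2: p=0.1419, T=0.656, ωT=1.930280, cosh=3.518274, sinh=3.373166; start (x,ẋ)=(0.134354, 0.399194) → end (x,ẋ)=(0.572971, 1.329575)
phase 3: p=0.4032, T=0.279, ωT=0.820958, cosh=1.356343, sinh=0.916332; start (x,ẋ)=(0.572971, 1.329575) → end (x,ẋ)=(1.047514, 2.261114)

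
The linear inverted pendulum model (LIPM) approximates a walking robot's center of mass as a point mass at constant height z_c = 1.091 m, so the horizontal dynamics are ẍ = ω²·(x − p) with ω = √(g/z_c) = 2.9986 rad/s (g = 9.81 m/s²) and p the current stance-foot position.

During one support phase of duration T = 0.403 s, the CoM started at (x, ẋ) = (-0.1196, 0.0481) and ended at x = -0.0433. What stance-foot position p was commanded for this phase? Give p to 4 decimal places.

ωT = 2.9986·0.403 = 1.208436; cosh(ωT) = 1.823454, sinh(ωT) = 1.524790
x(T) = p + (x₀−p)·cosh(ωT) + (ẋ₀/ω)·sinh(ωT) ⇒ p·(1 − cosh) = x(T) − x₀·cosh − (ẋ₀/ω)·sinh
numerator   = -0.0433 − (-0.1196)·1.823454 − (0.0481/2.9986)·1.524790 = 0.150326
denominator = 1 − 1.823454 = -0.823454
p = 0.150326 / -0.823454 = -0.1826

p = -0.1826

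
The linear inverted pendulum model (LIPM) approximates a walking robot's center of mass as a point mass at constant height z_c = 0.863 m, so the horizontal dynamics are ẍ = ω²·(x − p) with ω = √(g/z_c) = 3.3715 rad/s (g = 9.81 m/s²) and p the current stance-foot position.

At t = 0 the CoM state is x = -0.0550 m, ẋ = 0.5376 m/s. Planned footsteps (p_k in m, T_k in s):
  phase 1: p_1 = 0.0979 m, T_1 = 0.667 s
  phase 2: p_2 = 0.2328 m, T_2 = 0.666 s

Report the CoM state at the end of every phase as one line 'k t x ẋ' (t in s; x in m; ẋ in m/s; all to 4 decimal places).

phase 1: p=0.0979, T=0.667, ωT=2.248791, cosh=4.790897, sinh=4.685370; start (x,ẋ)=(-0.055000, 0.537600) → end (x,ẋ)=(0.112474, 0.160267)
phase 2: p=0.2328, T=0.666, ωT=2.245419, cosh=4.775128, sinh=4.669244; start (x,ẋ)=(0.112474, 0.160267) → end (x,ẋ)=(-0.119816, -1.128920)

1 0.6670 0.1125 0.1603
2 1.3330 -0.1198 -1.1289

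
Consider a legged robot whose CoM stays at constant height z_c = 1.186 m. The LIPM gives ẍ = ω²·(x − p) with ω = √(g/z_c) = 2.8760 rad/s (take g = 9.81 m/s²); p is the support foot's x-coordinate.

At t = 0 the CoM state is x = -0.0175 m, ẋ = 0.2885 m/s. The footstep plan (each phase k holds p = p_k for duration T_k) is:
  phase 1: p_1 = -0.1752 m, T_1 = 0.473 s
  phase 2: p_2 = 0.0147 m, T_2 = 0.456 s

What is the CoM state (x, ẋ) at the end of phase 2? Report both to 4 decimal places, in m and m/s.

phase 1: p=-0.1752, T=0.473, ωT=1.360348, cosh=2.077060, sinh=1.820489; start (x,ẋ)=(-0.017500, 0.288500) → end (x,ẋ)=(0.334971, 1.424906)
phase 2: p=0.0147, T=0.456, ωT=1.311456, cosh=1.990501, sinh=1.721073; start (x,ẋ)=(0.334971, 1.424906) → end (x,ẋ)=(1.504900, 4.421556)

x = 1.5049, ẋ = 4.4216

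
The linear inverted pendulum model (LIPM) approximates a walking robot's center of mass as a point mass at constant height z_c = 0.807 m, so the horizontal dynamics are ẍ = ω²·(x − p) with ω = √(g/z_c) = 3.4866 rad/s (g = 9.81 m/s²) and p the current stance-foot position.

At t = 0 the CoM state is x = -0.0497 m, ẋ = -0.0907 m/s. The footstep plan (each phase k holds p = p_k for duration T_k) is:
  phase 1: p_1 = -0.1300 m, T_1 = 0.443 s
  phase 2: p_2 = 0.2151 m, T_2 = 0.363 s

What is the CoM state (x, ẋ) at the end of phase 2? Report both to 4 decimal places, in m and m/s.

phase 1: p=-0.1300, T=0.443, ωT=1.544564, cosh=2.449666, sinh=2.236261; start (x,ẋ)=(-0.049700, -0.090700) → end (x,ẋ)=(0.008534, 0.403910)
phase 2: p=0.2151, T=0.363, ωT=1.265636, cosh=1.913703, sinh=1.631643; start (x,ẋ)=(0.008534, 0.403910) → end (x,ẋ)=(0.008815, -0.402164)

x = 0.0088, ẋ = -0.4022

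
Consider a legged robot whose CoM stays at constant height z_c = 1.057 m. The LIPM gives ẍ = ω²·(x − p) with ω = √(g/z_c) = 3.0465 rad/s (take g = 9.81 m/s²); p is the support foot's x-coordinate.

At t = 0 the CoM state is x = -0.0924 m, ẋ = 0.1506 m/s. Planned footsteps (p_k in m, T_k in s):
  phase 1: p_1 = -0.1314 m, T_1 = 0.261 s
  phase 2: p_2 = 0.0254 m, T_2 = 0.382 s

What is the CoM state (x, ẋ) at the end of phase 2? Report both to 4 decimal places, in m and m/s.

phase 1: p=-0.1314, T=0.261, ωT=0.795137, cosh=1.333131, sinh=0.881612; start (x,ẋ)=(-0.092400, 0.150600) → end (x,ẋ)=(-0.035826, 0.305517)
phase 2: p=0.0254, T=0.382, ωT=1.163763, cosh=1.757134, sinh=1.444825; start (x,ẋ)=(-0.035826, 0.305517) → end (x,ẋ)=(0.062711, 0.267336)

x = 0.0627, ẋ = 0.2673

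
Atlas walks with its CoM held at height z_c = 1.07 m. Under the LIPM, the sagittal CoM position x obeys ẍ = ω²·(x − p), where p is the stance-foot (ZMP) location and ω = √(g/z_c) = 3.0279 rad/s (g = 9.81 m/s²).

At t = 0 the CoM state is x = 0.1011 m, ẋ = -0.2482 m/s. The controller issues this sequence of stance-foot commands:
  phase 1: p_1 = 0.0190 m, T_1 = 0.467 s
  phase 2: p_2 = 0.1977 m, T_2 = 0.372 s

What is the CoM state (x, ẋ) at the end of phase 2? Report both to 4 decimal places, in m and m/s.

phase 1: p=0.0190, T=0.467, ωT=1.414029, cosh=2.177827, sinh=1.934665; start (x,ẋ)=(0.101100, -0.248200) → end (x,ẋ)=(0.039213, -0.059597)
phase 2: p=0.1977, T=0.372, ωT=1.126379, cosh=1.704336, sinh=1.380131; start (x,ẋ)=(0.039213, -0.059597) → end (x,ẋ)=(-0.099579, -0.763874)

x = -0.0996, ẋ = -0.7639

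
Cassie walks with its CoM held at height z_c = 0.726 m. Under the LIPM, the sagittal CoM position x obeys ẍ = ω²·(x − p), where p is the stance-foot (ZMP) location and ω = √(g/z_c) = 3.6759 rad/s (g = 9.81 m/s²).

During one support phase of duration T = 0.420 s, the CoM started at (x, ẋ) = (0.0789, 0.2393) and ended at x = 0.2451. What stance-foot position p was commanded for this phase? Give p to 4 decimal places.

p = 0.0646

ωT = 3.6759·0.420 = 1.543878; cosh(ωT) = 2.448133, sinh(ωT) = 2.234582
x(T) = p + (x₀−p)·cosh(ωT) + (ẋ₀/ω)·sinh(ωT) ⇒ p·(1 − cosh) = x(T) − x₀·cosh − (ẋ₀/ω)·sinh
numerator   = 0.2451 − (0.0789)·2.448133 − (0.2393/3.6759)·2.234582 = -0.093528
denominator = 1 − 2.448133 = -1.448133
p = -0.093528 / -1.448133 = 0.0646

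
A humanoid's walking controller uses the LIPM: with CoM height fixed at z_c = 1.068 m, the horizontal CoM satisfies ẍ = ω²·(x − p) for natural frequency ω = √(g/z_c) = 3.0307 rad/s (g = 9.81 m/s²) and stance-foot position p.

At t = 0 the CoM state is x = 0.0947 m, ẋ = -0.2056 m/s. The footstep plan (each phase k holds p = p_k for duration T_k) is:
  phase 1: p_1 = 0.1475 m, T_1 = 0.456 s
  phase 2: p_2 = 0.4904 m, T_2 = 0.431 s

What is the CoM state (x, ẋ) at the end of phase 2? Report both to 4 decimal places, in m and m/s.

x = -1.0756, ẋ = -4.4677

phase 1: p=0.1475, T=0.456, ωT=1.381999, cosh=2.116966, sinh=1.865890; start (x,ẋ)=(0.094700, -0.205600) → end (x,ẋ)=(-0.090856, -0.733830)
phase 2: p=0.4904, T=0.431, ωT=1.306232, cosh=1.981536, sinh=1.710698; start (x,ẋ)=(-0.090856, -0.733830) → end (x,ẋ)=(-1.075595, -4.467698)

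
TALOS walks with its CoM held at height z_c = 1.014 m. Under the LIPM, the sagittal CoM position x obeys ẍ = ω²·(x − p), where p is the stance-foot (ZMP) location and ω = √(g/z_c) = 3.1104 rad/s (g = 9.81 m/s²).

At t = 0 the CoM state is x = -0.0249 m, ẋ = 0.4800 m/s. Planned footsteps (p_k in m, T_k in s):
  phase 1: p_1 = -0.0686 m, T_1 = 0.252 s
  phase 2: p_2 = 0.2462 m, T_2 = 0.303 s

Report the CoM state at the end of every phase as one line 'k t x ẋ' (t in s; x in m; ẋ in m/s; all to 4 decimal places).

1 0.2520 0.1230 0.7529
2 0.5550 0.3275 0.6956

phase 1: p=-0.0686, T=0.252, ωT=0.783821, cosh=1.323241, sinh=0.866583; start (x,ẋ)=(-0.024900, 0.480000) → end (x,ẋ)=(0.122958, 0.752945)
phase 2: p=0.2462, T=0.303, ωT=0.942451, cosh=1.477968, sinh=1.088296; start (x,ẋ)=(0.122958, 0.752945) → end (x,ẋ)=(0.327499, 0.695648)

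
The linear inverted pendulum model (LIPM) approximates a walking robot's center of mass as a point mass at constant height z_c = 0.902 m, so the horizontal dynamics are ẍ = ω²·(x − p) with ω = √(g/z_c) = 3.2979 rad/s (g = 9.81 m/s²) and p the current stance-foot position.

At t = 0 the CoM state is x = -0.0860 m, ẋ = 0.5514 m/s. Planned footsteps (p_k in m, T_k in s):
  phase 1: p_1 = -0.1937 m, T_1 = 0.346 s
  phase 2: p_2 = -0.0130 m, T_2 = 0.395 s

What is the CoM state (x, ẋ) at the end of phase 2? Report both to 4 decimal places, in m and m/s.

phase 1: p=-0.1937, T=0.346, ωT=1.141073, cosh=1.724801, sinh=1.405325; start (x,ẋ)=(-0.086000, 0.551400) → end (x,ẋ)=(0.227028, 1.450204)
phase 2: p=-0.0130, T=0.395, ωT=1.302671, cosh=1.975457, sinh=1.703652; start (x,ẋ)=(0.227028, 1.450204) → end (x,ẋ)=(1.210321, 4.213405)

x = 1.2103, ẋ = 4.2134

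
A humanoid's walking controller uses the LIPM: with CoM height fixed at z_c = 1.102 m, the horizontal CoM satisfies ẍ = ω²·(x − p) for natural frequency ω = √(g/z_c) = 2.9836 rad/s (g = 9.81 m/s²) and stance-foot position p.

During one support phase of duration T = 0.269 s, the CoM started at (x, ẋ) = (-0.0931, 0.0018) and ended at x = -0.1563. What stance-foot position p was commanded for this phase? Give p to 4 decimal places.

p = 0.0945

ωT = 2.9836·0.269 = 0.802588; cosh(ωT) = 1.339738, sinh(ωT) = 0.891571
x(T) = p + (x₀−p)·cosh(ωT) + (ẋ₀/ω)·sinh(ωT) ⇒ p·(1 − cosh) = x(T) − x₀·cosh − (ẋ₀/ω)·sinh
numerator   = -0.1563 − (-0.0931)·1.339738 − (0.0018/2.9836)·0.891571 = -0.032108
denominator = 1 − 1.339738 = -0.339738
p = -0.032108 / -0.339738 = 0.0945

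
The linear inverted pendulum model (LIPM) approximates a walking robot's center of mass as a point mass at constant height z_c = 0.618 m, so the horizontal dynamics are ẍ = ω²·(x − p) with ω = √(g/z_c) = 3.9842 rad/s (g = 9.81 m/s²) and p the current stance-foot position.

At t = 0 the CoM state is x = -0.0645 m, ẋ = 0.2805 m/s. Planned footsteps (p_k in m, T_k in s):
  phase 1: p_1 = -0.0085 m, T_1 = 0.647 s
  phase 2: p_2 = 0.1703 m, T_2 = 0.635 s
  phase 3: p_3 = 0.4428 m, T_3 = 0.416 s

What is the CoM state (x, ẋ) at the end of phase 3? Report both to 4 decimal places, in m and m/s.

x = 0.0581, ẋ = -1.3142

phase 1: p=-0.0085, T=0.647, ωT=2.577777, cosh=6.621891, sinh=6.545948; start (x,ẋ)=(-0.064500, 0.280500) → end (x,ẋ)=(0.081529, 0.396940)
phase 2: p=0.1703, T=0.635, ωT=2.529967, cosh=6.316377, sinh=6.236715; start (x,ẋ)=(0.081529, 0.396940) → end (x,ẋ)=(0.230944, 0.301414)
phase 3: p=0.4428, T=0.416, ωT=1.657427, cosh=2.718213, sinh=2.527584; start (x,ẋ)=(0.230944, 0.301414) → end (x,ẋ)=(0.058148, -1.314167)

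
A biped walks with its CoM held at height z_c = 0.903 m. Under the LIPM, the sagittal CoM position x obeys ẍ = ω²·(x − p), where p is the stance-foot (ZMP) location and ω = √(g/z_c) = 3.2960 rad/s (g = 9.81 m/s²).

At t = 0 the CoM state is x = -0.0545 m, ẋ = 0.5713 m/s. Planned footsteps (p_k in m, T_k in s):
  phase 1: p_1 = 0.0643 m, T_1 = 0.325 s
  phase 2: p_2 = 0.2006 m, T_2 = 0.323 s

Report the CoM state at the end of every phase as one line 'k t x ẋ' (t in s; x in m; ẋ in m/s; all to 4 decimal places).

phase 1: p=0.0643, T=0.325, ωT=1.071200, cosh=1.630739, sinh=1.288141; start (x,ẋ)=(-0.054500, 0.571300) → end (x,ẋ)=(0.093843, 0.427250)
phase 2: p=0.2006, T=0.323, ωT=1.064608, cosh=1.622283, sinh=1.277420; start (x,ẋ)=(0.093843, 0.427250) → end (x,ẋ)=(0.192999, 0.243636)

1 0.3250 0.0938 0.4273
2 0.6480 0.1930 0.2436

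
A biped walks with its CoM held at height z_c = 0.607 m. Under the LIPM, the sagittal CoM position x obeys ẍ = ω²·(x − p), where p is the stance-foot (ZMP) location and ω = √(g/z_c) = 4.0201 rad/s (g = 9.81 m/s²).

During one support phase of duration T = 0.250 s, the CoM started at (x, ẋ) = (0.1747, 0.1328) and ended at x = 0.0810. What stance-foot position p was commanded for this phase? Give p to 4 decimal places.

ωT = 4.0201·0.250 = 1.005025; cosh(ωT) = 1.549006, sinh(ωT) = 1.182970
x(T) = p + (x₀−p)·cosh(ωT) + (ẋ₀/ω)·sinh(ωT) ⇒ p·(1 − cosh) = x(T) − x₀·cosh − (ẋ₀/ω)·sinh
numerator   = 0.0810 − (0.1747)·1.549006 − (0.1328/4.0201)·1.182970 = -0.228690
denominator = 1 − 1.549006 = -0.549006
p = -0.228690 / -0.549006 = 0.4166

p = 0.4166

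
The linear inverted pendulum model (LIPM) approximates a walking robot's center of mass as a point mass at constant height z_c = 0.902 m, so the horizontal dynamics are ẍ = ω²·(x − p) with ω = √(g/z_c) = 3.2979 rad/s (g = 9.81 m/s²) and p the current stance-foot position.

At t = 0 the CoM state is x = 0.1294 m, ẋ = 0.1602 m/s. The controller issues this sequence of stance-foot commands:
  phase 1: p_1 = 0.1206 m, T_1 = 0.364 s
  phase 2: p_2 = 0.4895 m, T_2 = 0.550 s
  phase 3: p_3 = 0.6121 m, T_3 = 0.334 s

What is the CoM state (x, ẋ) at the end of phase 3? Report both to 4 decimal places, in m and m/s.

phase 1: p=0.1206, T=0.364, ωT=1.200436, cosh=1.811313, sinh=1.510250; start (x,ẋ)=(0.129400, 0.160200) → end (x,ẋ)=(0.209902, 0.334002)
phase 2: p=0.4895, T=0.550, ωT=1.813845, cosh=3.148507, sinh=2.985481; start (x,ẋ)=(0.209902, 0.334002) → end (x,ẋ)=(-0.088455, -1.701262)
phase 3: p=0.6121, T=0.334, ωT=1.101499, cosh=1.670522, sinh=1.338149; start (x,ẋ)=(-0.088455, -1.701262) → end (x,ẋ)=(-1.248493, -5.933603)

x = -1.2485, ẋ = -5.9336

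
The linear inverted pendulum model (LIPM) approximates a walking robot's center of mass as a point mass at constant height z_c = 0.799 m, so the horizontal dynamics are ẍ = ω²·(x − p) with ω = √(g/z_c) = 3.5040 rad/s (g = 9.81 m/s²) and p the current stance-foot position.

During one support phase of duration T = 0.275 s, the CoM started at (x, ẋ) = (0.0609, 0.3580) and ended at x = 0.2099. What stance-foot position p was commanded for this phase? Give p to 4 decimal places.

p = -0.0081

ωT = 3.5040·0.275 = 0.963600; cosh(ωT) = 1.501316, sinh(ωT) = 1.119799
x(T) = p + (x₀−p)·cosh(ωT) + (ẋ₀/ω)·sinh(ωT) ⇒ p·(1 − cosh) = x(T) − x₀·cosh − (ẋ₀/ω)·sinh
numerator   = 0.2099 − (0.0609)·1.501316 − (0.3580/3.5040)·1.119799 = 0.004061
denominator = 1 − 1.501316 = -0.501316
p = 0.004061 / -0.501316 = -0.0081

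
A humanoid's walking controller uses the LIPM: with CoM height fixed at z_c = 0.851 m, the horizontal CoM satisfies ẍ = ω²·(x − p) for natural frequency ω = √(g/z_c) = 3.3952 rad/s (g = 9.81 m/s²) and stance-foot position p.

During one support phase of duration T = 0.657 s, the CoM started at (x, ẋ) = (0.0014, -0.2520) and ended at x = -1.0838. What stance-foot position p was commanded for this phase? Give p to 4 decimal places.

p = 0.2021

ωT = 3.3952·0.657 = 2.230646; cosh(ωT) = 4.706669, sinh(ωT) = 4.599210
x(T) = p + (x₀−p)·cosh(ωT) + (ẋ₀/ω)·sinh(ωT) ⇒ p·(1 − cosh) = x(T) − x₀·cosh − (ẋ₀/ω)·sinh
numerator   = -1.0838 − (0.0014)·4.706669 − (-0.2520/3.3952)·4.599210 = -0.749025
denominator = 1 − 4.706669 = -3.706669
p = -0.749025 / -3.706669 = 0.2021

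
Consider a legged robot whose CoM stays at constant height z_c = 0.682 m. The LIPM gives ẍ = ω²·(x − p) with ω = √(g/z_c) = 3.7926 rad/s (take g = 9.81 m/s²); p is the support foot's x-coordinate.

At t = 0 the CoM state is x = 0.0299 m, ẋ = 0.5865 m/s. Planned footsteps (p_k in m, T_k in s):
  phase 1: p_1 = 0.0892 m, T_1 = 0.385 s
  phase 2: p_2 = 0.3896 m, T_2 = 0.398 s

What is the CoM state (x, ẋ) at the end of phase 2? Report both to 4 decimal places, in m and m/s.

x = 0.6002, ẋ = 1.0922

phase 1: p=0.0892, T=0.385, ωT=1.460151, cosh=2.269405, sinh=2.037204; start (x,ẋ)=(0.029900, 0.586500) → end (x,ẋ)=(0.269664, 0.872837)
phase 2: p=0.3896, T=0.398, ωT=1.509455, cosh=2.372647, sinh=2.151617; start (x,ẋ)=(0.269664, 0.872837) → end (x,ẋ)=(0.600212, 1.092230)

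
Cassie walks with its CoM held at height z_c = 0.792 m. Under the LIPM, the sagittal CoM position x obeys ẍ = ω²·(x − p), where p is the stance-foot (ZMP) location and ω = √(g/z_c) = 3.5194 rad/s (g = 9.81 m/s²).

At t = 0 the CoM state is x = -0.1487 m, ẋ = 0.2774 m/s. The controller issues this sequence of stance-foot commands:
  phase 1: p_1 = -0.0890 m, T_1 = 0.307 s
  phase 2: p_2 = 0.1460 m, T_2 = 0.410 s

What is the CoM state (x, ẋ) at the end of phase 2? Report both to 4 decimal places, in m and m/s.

phase 1: p=-0.0890, T=0.307, ωT=1.080456, cosh=1.642731, sinh=1.303291; start (x,ẋ)=(-0.148700, 0.277400) → end (x,ẋ)=(-0.084345, 0.181862)
phase 2: p=0.1460, T=0.410, ωT=1.442954, cosh=2.234706, sinh=1.998477; start (x,ẋ)=(-0.084345, 0.181862) → end (x,ẋ)=(-0.265485, -1.213713)

x = -0.2655, ẋ = -1.2137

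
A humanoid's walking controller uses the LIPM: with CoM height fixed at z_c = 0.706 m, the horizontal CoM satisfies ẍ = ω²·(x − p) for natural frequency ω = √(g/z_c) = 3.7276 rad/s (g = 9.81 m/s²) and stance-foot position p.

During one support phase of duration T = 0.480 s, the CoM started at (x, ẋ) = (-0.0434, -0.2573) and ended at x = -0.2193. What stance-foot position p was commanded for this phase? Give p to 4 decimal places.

ωT = 3.7276·0.480 = 1.789248; cosh(ωT) = 3.076018, sinh(ωT) = 2.908932
x(T) = p + (x₀−p)·cosh(ωT) + (ẋ₀/ω)·sinh(ωT) ⇒ p·(1 − cosh) = x(T) − x₀·cosh − (ẋ₀/ω)·sinh
numerator   = -0.2193 − (-0.0434)·3.076018 − (-0.2573/3.7276)·2.908932 = 0.114990
denominator = 1 − 3.076018 = -2.076018
p = 0.114990 / -2.076018 = -0.0554

p = -0.0554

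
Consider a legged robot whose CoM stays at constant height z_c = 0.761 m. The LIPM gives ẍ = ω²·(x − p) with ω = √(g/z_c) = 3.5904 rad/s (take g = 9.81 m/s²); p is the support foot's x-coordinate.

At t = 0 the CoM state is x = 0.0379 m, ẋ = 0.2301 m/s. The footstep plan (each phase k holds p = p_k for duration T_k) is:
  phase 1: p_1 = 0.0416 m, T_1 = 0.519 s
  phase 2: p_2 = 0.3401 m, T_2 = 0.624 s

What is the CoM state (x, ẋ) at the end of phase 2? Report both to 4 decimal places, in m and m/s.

phase 1: p=0.0416, T=0.519, ωT=1.863418, cosh=3.300435, sinh=3.145293; start (x,ẋ)=(0.037900, 0.230100) → end (x,ẋ)=(0.230963, 0.717646)
phase 2: p=0.3401, T=0.624, ωT=2.240410, cosh=4.751797, sinh=4.645382; start (x,ẋ)=(0.230963, 0.717646) → end (x,ẋ)=(0.750017, 1.589831)

x = 0.7500, ẋ = 1.5898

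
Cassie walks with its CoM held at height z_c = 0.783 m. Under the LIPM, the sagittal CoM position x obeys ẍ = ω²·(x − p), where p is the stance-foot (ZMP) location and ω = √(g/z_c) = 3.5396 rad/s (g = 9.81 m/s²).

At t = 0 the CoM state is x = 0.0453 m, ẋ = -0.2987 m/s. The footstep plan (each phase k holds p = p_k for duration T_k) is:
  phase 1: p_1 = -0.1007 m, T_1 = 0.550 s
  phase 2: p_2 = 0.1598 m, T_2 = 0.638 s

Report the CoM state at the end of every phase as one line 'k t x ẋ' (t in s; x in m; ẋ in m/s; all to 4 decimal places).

1 0.5500 0.1316 0.7058
2 1.1880 0.9666 2.9400

phase 1: p=-0.1007, T=0.550, ωT=1.946780, cosh=3.574412, sinh=3.431679; start (x,ẋ)=(0.045300, -0.298700) → end (x,ẋ)=(0.131571, 0.705752)
phase 2: p=0.1598, T=0.638, ωT=2.258265, cosh=4.835503, sinh=4.730972; start (x,ẋ)=(0.131571, 0.705752) → end (x,ẋ)=(0.966597, 2.939956)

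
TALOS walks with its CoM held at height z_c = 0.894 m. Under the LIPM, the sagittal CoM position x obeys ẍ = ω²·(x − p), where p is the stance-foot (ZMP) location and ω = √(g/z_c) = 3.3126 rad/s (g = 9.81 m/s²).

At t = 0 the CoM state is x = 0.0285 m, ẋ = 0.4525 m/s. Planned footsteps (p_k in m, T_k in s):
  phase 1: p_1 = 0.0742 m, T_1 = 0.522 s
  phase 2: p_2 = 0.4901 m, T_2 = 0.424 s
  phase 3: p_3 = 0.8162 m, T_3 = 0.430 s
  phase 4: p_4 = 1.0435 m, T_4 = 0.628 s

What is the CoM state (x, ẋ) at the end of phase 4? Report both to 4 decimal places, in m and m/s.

phase 1: p=0.0742, T=0.522, ωT=1.729177, cosh=2.906723, sinh=2.729292; start (x,ẋ)=(0.028500, 0.452500) → end (x,ẋ)=(0.314183, 0.902116)
phase 2: p=0.4901, T=0.424, ωT=1.404542, cosh=2.159571, sinh=1.914091; start (x,ẋ)=(0.314183, 0.902116) → end (x,ẋ)=(0.631457, 0.832761)
phase 3: p=0.8162, T=0.430, ωT=1.424418, cosh=2.198044, sinh=1.957395; start (x,ẋ)=(0.631457, 0.832761) → end (x,ẋ)=(0.902200, 0.632559)
phase 4: p=1.0435, T=0.628, ωT=2.080313, cosh=4.065932, sinh=3.941041; start (x,ẋ)=(0.902200, 0.632559) → end (x,ẋ)=(1.221548, 0.727260)

x = 1.2215, ẋ = 0.7273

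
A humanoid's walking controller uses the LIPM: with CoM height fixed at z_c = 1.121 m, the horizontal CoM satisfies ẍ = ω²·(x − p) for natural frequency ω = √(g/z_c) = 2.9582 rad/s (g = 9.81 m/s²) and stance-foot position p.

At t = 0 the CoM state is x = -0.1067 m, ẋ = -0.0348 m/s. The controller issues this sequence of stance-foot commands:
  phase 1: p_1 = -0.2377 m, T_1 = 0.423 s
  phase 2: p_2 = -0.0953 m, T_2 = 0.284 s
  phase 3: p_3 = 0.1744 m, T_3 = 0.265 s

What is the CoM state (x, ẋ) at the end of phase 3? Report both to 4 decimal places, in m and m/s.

x = 0.5034, ẋ = 1.3967

phase 1: p=-0.2377, T=0.423, ωT=1.251319, cosh=1.890538, sinh=1.604411; start (x,ẋ)=(-0.106700, -0.034800) → end (x,ẋ)=(-0.008914, 0.555957)
phase 2: p=-0.0953, T=0.284, ωT=0.840129, cosh=1.374160, sinh=0.942505; start (x,ẋ)=(-0.008914, 0.555957) → end (x,ẋ)=(0.200541, 1.004830)
phase 3: p=0.1744, T=0.265, ωT=0.783923, cosh=1.323329, sinh=0.866718; start (x,ẋ)=(0.200541, 1.004830) → end (x,ẋ)=(0.503396, 1.396743)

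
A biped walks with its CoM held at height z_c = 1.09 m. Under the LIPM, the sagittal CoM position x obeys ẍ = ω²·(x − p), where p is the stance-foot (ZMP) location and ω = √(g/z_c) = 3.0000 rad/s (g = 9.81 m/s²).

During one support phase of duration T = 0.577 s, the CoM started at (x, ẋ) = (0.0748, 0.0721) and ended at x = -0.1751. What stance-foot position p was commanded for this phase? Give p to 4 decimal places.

ωT = 3.0000·0.577 = 1.731000; cosh(ωT) = 2.911702, sinh(ωT) = 2.734595
x(T) = p + (x₀−p)·cosh(ωT) + (ẋ₀/ω)·sinh(ωT) ⇒ p·(1 − cosh) = x(T) − x₀·cosh − (ẋ₀/ω)·sinh
numerator   = -0.1751 − (0.0748)·2.911702 − (0.0721/3.0000)·2.734595 = -0.458617
denominator = 1 − 2.911702 = -1.911702
p = -0.458617 / -1.911702 = 0.2399

p = 0.2399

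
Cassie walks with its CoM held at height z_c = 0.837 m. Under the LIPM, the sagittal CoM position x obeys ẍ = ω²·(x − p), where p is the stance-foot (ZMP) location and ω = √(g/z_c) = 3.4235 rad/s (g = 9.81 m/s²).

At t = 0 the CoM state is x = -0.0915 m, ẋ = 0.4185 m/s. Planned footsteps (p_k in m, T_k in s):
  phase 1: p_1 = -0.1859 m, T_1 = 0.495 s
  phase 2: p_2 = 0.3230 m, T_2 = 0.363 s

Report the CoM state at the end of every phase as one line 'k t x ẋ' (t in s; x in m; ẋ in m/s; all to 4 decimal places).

1 0.4950 0.4013 2.0278
2 0.8580 1.4107 4.2317

phase 1: p=-0.1859, T=0.495, ωT=1.694632, cosh=2.814156, sinh=2.630489; start (x,ẋ)=(-0.091500, 0.418500) → end (x,ẋ)=(0.401316, 2.027841)
phase 2: p=0.3230, T=0.363, ωT=1.242730, cosh=1.876829, sinh=1.588233; start (x,ẋ)=(0.401316, 2.027841) → end (x,ẋ)=(1.410744, 4.231739)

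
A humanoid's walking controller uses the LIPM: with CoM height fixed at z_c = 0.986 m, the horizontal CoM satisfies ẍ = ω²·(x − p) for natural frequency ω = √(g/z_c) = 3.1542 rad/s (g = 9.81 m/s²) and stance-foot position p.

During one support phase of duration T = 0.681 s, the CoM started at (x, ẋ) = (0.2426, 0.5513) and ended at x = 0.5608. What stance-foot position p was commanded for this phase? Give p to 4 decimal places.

ωT = 3.1542·0.681 = 2.148010; cosh(ωT) = 4.342255, sinh(ωT) = 4.225539
x(T) = p + (x₀−p)·cosh(ωT) + (ẋ₀/ω)·sinh(ωT) ⇒ p·(1 − cosh) = x(T) − x₀·cosh − (ẋ₀/ω)·sinh
numerator   = 0.5608 − (0.2426)·4.342255 − (0.5513/3.1542)·4.225539 = -1.231183
denominator = 1 − 4.342255 = -3.342255
p = -1.231183 / -3.342255 = 0.3684

p = 0.3684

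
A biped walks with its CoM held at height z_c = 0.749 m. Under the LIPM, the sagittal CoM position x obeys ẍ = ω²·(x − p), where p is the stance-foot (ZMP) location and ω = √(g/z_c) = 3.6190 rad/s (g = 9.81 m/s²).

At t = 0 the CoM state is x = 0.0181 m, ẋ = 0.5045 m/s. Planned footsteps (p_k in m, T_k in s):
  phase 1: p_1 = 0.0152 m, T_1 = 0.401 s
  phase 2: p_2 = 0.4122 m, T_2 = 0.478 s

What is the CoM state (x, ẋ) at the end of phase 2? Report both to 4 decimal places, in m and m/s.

x = 0.9675, ẋ = 2.2848

phase 1: p=0.0152, T=0.401, ωT=1.451219, cosh=2.251299, sinh=2.017015; start (x,ẋ)=(0.018100, 0.504500) → end (x,ẋ)=(0.302907, 1.156949)
phase 2: p=0.4122, T=0.478, ωT=1.729882, cosh=2.908647, sinh=2.731342; start (x,ẋ)=(0.302907, 1.156949) → end (x,ẋ)=(0.967481, 2.284826)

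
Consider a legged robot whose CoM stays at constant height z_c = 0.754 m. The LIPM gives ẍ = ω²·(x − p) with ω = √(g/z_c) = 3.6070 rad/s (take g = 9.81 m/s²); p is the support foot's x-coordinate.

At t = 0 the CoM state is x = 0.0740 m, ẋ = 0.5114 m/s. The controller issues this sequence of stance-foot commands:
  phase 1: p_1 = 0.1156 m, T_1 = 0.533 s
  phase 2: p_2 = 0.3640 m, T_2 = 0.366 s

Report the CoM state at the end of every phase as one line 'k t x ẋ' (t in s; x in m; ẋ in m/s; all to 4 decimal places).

1 0.5330 0.4447 1.2839
2 0.8990 1.1447 3.0810

phase 1: p=0.1156, T=0.533, ωT=1.922531, cosh=3.492240, sinh=3.346004; start (x,ẋ)=(0.074000, 0.511400) → end (x,ẋ)=(0.444719, 1.283860)
phase 2: p=0.3640, T=0.366, ωT=1.320162, cosh=2.005560, sinh=1.738468; start (x,ẋ)=(0.444719, 1.283860) → end (x,ẋ)=(1.144669, 3.081017)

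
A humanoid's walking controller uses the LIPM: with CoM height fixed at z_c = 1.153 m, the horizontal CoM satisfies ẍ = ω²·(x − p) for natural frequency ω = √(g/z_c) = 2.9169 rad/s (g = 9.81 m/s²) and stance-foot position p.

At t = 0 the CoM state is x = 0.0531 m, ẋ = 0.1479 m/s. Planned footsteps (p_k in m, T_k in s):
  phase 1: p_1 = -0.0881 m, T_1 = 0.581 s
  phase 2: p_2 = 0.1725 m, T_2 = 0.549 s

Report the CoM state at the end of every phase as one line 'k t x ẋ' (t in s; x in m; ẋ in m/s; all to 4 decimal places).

1 0.5810 0.4427 1.4998
2 1.1300 2.0930 5.7454

phase 1: p=-0.0881, T=0.581, ωT=1.694719, cosh=2.814383, sinh=2.630732; start (x,ẋ)=(0.053100, 0.147900) → end (x,ẋ)=(0.442681, 1.499757)
phase 2: p=0.1725, T=0.549, ωT=1.601378, cosh=2.580741, sinh=2.379122; start (x,ẋ)=(0.442681, 1.499757) → end (x,ẋ)=(2.093019, 5.745448)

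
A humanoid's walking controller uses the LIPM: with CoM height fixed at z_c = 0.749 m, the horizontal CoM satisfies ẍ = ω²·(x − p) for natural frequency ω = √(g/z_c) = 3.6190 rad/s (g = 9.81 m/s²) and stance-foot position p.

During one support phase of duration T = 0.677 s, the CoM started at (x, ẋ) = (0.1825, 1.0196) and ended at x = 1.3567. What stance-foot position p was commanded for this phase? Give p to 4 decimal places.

ωT = 3.6190·0.677 = 2.450063; cosh(ωT) = 5.837682, sinh(ωT) = 5.751394
x(T) = p + (x₀−p)·cosh(ωT) + (ẋ₀/ω)·sinh(ωT) ⇒ p·(1 − cosh) = x(T) − x₀·cosh − (ẋ₀/ω)·sinh
numerator   = 1.3567 − (0.1825)·5.837682 − (1.0196/3.6190)·5.751394 = -1.329048
denominator = 1 − 5.837682 = -4.837682
p = -1.329048 / -4.837682 = 0.2747

p = 0.2747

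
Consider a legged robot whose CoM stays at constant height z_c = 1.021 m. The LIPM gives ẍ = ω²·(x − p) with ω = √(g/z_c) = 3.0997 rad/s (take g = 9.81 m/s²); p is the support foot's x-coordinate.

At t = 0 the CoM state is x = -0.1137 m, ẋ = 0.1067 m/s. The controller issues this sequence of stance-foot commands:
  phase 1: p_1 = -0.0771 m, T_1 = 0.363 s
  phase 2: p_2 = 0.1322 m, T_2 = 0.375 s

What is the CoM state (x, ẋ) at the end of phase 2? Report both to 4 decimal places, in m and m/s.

phase 1: p=-0.0771, T=0.363, ωT=1.125191, cosh=1.702698, sinh=1.378108; start (x,ẋ)=(-0.113700, 0.106700) → end (x,ẋ)=(-0.091981, 0.025333)
phase 2: p=0.1322, T=0.375, ωT=1.162387, cosh=1.755148, sinh=1.442410; start (x,ẋ)=(-0.091981, 0.025333) → end (x,ẋ)=(-0.249482, -0.957857)

x = -0.2495, ẋ = -0.9579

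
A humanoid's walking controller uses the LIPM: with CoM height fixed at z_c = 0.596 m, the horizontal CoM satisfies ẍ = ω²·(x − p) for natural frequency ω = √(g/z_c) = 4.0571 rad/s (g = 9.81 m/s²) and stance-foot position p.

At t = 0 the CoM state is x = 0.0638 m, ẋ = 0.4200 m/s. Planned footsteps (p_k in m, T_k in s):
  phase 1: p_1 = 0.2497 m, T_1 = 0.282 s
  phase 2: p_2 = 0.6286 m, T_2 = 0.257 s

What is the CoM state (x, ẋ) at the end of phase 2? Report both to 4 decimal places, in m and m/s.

phase 1: p=0.2497, T=0.282, ωT=1.144102, cosh=1.729066, sinh=1.410556; start (x,ẋ)=(0.063800, 0.420000) → end (x,ẋ)=(0.074291, -0.337655)
phase 2: p=0.6286, T=0.257, ωT=1.042675, cosh=1.594653, sinh=1.242142; start (x,ẋ)=(0.074291, -0.337655) → end (x,ẋ)=(-0.358709, -3.331881)

x = -0.3587, ẋ = -3.3319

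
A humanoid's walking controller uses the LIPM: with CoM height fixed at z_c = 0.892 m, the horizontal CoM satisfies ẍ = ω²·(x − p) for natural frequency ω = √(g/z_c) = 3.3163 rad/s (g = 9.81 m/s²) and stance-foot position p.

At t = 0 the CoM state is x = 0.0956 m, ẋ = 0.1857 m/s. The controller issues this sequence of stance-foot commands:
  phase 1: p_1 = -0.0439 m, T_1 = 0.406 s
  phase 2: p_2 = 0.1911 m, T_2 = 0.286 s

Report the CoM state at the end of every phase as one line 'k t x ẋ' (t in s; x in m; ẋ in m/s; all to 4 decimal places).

phase 1: p=-0.0439, T=0.406, ωT=1.346418, cosh=2.051901, sinh=1.791731; start (x,ẋ)=(0.095600, 0.185700) → end (x,ẋ)=(0.342670, 1.209935)
phase 2: p=0.1911, T=0.286, ωT=0.948462, cosh=1.484536, sinh=1.097200; start (x,ẋ)=(0.342670, 1.209935) → end (x,ẋ)=(0.816419, 2.347703)

1 0.4060 0.3427 1.2099
2 0.6920 0.8164 2.3477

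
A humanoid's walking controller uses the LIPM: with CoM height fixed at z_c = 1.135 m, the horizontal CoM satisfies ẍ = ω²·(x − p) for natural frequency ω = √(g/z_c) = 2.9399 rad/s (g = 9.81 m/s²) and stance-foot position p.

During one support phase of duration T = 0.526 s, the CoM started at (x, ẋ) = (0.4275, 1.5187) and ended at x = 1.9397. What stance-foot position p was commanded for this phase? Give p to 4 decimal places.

p = 0.1835

ωT = 2.9399·0.526 = 1.546387; cosh(ωT) = 2.453748, sinh(ωT) = 2.240732
x(T) = p + (x₀−p)·cosh(ωT) + (ẋ₀/ω)·sinh(ωT) ⇒ p·(1 − cosh) = x(T) − x₀·cosh − (ẋ₀/ω)·sinh
numerator   = 1.9397 − (0.4275)·2.453748 − (1.5187/2.9399)·2.240732 = -0.266800
denominator = 1 − 2.453748 = -1.453748
p = -0.266800 / -1.453748 = 0.1835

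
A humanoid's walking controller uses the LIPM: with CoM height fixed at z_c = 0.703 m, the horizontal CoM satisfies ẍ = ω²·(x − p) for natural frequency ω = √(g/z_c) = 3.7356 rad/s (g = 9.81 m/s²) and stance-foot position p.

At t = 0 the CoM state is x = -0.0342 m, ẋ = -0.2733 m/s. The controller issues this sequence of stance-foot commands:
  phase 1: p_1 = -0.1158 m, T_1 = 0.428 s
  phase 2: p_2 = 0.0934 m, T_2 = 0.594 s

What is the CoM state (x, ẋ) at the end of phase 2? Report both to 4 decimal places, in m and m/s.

x = -0.6863, ẋ = -2.8405

phase 1: p=-0.1158, T=0.428, ωT=1.598837, cosh=2.574703, sinh=2.372571; start (x,ẋ)=(-0.034200, -0.273300) → end (x,ẋ)=(-0.079284, 0.019553)
phase 2: p=0.0934, T=0.594, ωT=2.218946, cosh=4.653179, sinh=4.544456; start (x,ẋ)=(-0.079284, 0.019553) → end (x,ẋ)=(-0.686342, -2.840544)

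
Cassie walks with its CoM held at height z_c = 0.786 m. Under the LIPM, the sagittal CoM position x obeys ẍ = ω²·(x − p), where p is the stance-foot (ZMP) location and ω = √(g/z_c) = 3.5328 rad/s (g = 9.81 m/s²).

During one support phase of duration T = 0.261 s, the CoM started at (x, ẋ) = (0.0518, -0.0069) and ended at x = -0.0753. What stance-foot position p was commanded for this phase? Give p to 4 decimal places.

ωT = 3.5328·0.261 = 0.922061; cosh(ωT) = 1.456083, sinh(ωT) = 1.058384
x(T) = p + (x₀−p)·cosh(ωT) + (ẋ₀/ω)·sinh(ωT) ⇒ p·(1 − cosh) = x(T) − x₀·cosh − (ẋ₀/ω)·sinh
numerator   = -0.0753 − (0.0518)·1.456083 − (-0.0069/3.5328)·1.058384 = -0.148658
denominator = 1 − 1.456083 = -0.456083
p = -0.148658 / -0.456083 = 0.3259

p = 0.3259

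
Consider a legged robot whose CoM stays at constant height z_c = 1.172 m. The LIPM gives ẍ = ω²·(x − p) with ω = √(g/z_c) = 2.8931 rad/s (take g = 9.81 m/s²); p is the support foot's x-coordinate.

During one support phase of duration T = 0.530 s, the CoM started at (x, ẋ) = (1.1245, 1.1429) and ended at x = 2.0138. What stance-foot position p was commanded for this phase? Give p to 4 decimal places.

ωT = 2.8931·0.530 = 1.533343; cosh(ωT) = 2.424727, sinh(ωT) = 2.208914
x(T) = p + (x₀−p)·cosh(ωT) + (ẋ₀/ω)·sinh(ωT) ⇒ p·(1 − cosh) = x(T) − x₀·cosh − (ẋ₀/ω)·sinh
numerator   = 2.0138 − (1.1245)·2.424727 − (1.1429/2.8931)·2.208914 = -1.585423
denominator = 1 − 2.424727 = -1.424727
p = -1.585423 / -1.424727 = 1.1128

p = 1.1128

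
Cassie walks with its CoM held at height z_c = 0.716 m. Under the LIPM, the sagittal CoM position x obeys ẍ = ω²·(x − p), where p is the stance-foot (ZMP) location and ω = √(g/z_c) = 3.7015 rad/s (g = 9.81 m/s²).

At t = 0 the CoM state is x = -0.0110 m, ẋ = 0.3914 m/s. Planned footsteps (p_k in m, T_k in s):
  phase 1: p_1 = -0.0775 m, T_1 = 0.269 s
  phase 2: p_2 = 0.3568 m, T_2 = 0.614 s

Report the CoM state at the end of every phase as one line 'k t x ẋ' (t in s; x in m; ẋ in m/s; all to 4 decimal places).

phase 1: p=-0.0775, T=0.269, ωT=0.995703, cosh=1.538046, sinh=1.168582; start (x,ẋ)=(-0.011000, 0.391400) → end (x,ẋ)=(0.148347, 0.889637)
phase 2: p=0.3568, T=0.614, ωT=2.272721, cosh=4.904403, sinh=4.801371; start (x,ẋ)=(0.148347, 0.889637) → end (x,ẋ)=(0.488448, 0.658455)

1 0.2690 0.1483 0.8896
2 0.8830 0.4884 0.6585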